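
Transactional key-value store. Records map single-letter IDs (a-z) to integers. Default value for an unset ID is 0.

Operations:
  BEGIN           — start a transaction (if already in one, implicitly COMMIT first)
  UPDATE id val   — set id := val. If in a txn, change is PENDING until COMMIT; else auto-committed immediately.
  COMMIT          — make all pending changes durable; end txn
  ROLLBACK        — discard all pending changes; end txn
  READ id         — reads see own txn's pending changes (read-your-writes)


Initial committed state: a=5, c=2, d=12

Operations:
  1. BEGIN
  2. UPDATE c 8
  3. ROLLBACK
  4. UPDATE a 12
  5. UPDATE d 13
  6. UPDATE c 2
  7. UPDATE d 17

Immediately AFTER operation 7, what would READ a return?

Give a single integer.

Initial committed: {a=5, c=2, d=12}
Op 1: BEGIN: in_txn=True, pending={}
Op 2: UPDATE c=8 (pending; pending now {c=8})
Op 3: ROLLBACK: discarded pending ['c']; in_txn=False
Op 4: UPDATE a=12 (auto-commit; committed a=12)
Op 5: UPDATE d=13 (auto-commit; committed d=13)
Op 6: UPDATE c=2 (auto-commit; committed c=2)
Op 7: UPDATE d=17 (auto-commit; committed d=17)
After op 7: visible(a) = 12 (pending={}, committed={a=12, c=2, d=17})

Answer: 12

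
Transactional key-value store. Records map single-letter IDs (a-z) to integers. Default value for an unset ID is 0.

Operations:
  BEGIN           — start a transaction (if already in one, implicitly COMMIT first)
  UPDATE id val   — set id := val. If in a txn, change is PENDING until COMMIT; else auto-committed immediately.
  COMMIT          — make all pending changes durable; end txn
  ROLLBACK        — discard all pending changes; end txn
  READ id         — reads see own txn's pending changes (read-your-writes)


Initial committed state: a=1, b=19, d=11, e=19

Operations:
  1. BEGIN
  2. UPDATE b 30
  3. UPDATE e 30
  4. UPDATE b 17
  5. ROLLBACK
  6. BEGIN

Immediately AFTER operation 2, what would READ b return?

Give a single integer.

Initial committed: {a=1, b=19, d=11, e=19}
Op 1: BEGIN: in_txn=True, pending={}
Op 2: UPDATE b=30 (pending; pending now {b=30})
After op 2: visible(b) = 30 (pending={b=30}, committed={a=1, b=19, d=11, e=19})

Answer: 30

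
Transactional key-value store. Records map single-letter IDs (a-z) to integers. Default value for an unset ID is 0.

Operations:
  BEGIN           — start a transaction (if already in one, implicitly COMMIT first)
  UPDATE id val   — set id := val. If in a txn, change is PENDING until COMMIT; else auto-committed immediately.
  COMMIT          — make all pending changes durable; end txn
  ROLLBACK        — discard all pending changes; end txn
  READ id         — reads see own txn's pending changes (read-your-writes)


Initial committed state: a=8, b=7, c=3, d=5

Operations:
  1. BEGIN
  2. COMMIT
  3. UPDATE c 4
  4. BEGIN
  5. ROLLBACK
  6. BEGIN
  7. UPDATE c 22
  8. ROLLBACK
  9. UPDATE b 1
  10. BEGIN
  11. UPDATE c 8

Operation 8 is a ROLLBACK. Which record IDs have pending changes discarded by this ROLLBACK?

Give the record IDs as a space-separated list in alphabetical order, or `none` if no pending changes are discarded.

Answer: c

Derivation:
Initial committed: {a=8, b=7, c=3, d=5}
Op 1: BEGIN: in_txn=True, pending={}
Op 2: COMMIT: merged [] into committed; committed now {a=8, b=7, c=3, d=5}
Op 3: UPDATE c=4 (auto-commit; committed c=4)
Op 4: BEGIN: in_txn=True, pending={}
Op 5: ROLLBACK: discarded pending []; in_txn=False
Op 6: BEGIN: in_txn=True, pending={}
Op 7: UPDATE c=22 (pending; pending now {c=22})
Op 8: ROLLBACK: discarded pending ['c']; in_txn=False
Op 9: UPDATE b=1 (auto-commit; committed b=1)
Op 10: BEGIN: in_txn=True, pending={}
Op 11: UPDATE c=8 (pending; pending now {c=8})
ROLLBACK at op 8 discards: ['c']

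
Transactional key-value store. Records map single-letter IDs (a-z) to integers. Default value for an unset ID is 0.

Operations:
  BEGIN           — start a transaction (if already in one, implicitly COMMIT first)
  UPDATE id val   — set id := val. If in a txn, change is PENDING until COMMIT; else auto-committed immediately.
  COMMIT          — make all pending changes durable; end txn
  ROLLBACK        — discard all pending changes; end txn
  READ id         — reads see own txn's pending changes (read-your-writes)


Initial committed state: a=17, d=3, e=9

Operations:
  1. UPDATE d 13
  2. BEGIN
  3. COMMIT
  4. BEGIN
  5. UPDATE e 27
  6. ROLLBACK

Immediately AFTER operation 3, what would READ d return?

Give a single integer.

Initial committed: {a=17, d=3, e=9}
Op 1: UPDATE d=13 (auto-commit; committed d=13)
Op 2: BEGIN: in_txn=True, pending={}
Op 3: COMMIT: merged [] into committed; committed now {a=17, d=13, e=9}
After op 3: visible(d) = 13 (pending={}, committed={a=17, d=13, e=9})

Answer: 13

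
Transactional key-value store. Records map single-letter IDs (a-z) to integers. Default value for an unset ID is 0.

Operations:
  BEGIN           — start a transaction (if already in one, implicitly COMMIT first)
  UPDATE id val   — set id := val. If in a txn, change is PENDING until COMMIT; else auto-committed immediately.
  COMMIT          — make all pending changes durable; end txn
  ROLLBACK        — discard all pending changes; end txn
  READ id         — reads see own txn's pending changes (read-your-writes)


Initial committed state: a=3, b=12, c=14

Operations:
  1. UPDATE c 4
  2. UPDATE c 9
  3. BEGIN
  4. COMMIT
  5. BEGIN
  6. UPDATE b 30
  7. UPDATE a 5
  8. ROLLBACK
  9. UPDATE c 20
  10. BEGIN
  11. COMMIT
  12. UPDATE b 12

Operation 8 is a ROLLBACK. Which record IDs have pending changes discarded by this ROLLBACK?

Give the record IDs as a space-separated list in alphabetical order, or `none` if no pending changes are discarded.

Answer: a b

Derivation:
Initial committed: {a=3, b=12, c=14}
Op 1: UPDATE c=4 (auto-commit; committed c=4)
Op 2: UPDATE c=9 (auto-commit; committed c=9)
Op 3: BEGIN: in_txn=True, pending={}
Op 4: COMMIT: merged [] into committed; committed now {a=3, b=12, c=9}
Op 5: BEGIN: in_txn=True, pending={}
Op 6: UPDATE b=30 (pending; pending now {b=30})
Op 7: UPDATE a=5 (pending; pending now {a=5, b=30})
Op 8: ROLLBACK: discarded pending ['a', 'b']; in_txn=False
Op 9: UPDATE c=20 (auto-commit; committed c=20)
Op 10: BEGIN: in_txn=True, pending={}
Op 11: COMMIT: merged [] into committed; committed now {a=3, b=12, c=20}
Op 12: UPDATE b=12 (auto-commit; committed b=12)
ROLLBACK at op 8 discards: ['a', 'b']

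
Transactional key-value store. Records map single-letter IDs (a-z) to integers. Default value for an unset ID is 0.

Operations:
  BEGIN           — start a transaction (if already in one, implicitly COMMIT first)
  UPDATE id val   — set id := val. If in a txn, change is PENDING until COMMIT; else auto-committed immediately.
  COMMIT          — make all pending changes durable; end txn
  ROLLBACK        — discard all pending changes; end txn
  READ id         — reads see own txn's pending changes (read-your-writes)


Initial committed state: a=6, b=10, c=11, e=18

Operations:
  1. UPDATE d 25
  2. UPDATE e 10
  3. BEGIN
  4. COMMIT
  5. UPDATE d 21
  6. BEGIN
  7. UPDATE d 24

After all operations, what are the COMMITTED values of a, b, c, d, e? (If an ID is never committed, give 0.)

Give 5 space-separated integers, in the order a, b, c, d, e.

Initial committed: {a=6, b=10, c=11, e=18}
Op 1: UPDATE d=25 (auto-commit; committed d=25)
Op 2: UPDATE e=10 (auto-commit; committed e=10)
Op 3: BEGIN: in_txn=True, pending={}
Op 4: COMMIT: merged [] into committed; committed now {a=6, b=10, c=11, d=25, e=10}
Op 5: UPDATE d=21 (auto-commit; committed d=21)
Op 6: BEGIN: in_txn=True, pending={}
Op 7: UPDATE d=24 (pending; pending now {d=24})
Final committed: {a=6, b=10, c=11, d=21, e=10}

Answer: 6 10 11 21 10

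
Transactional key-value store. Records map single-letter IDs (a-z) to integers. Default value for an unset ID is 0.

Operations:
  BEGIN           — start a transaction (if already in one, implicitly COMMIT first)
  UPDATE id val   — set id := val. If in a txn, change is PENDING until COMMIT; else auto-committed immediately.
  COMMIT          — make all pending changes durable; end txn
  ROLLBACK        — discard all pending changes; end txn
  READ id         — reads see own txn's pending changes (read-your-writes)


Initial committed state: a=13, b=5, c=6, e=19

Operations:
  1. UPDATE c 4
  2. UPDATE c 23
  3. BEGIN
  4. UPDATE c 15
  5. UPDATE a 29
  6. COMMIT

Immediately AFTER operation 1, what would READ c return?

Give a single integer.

Initial committed: {a=13, b=5, c=6, e=19}
Op 1: UPDATE c=4 (auto-commit; committed c=4)
After op 1: visible(c) = 4 (pending={}, committed={a=13, b=5, c=4, e=19})

Answer: 4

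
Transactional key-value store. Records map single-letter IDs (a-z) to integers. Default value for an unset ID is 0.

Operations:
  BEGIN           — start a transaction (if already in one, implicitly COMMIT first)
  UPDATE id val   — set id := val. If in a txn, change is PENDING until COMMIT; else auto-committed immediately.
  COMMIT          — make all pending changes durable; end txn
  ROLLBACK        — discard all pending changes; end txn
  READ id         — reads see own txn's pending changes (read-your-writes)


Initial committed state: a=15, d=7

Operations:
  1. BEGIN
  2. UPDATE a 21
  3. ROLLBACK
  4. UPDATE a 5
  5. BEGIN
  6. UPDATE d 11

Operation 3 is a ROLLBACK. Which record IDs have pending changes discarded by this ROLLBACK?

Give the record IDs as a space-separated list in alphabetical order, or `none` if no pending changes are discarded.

Answer: a

Derivation:
Initial committed: {a=15, d=7}
Op 1: BEGIN: in_txn=True, pending={}
Op 2: UPDATE a=21 (pending; pending now {a=21})
Op 3: ROLLBACK: discarded pending ['a']; in_txn=False
Op 4: UPDATE a=5 (auto-commit; committed a=5)
Op 5: BEGIN: in_txn=True, pending={}
Op 6: UPDATE d=11 (pending; pending now {d=11})
ROLLBACK at op 3 discards: ['a']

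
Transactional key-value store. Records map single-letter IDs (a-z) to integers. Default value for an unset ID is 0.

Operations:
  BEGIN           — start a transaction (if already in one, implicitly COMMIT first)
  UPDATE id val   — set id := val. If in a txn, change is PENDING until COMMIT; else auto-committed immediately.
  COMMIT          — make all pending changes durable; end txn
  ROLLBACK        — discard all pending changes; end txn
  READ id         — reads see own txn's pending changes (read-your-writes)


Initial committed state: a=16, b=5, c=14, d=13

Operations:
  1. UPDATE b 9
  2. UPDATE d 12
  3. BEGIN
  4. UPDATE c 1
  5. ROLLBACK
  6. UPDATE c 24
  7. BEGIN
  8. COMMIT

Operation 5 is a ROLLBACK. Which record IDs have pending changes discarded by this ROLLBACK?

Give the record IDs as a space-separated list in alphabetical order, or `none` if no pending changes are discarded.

Answer: c

Derivation:
Initial committed: {a=16, b=5, c=14, d=13}
Op 1: UPDATE b=9 (auto-commit; committed b=9)
Op 2: UPDATE d=12 (auto-commit; committed d=12)
Op 3: BEGIN: in_txn=True, pending={}
Op 4: UPDATE c=1 (pending; pending now {c=1})
Op 5: ROLLBACK: discarded pending ['c']; in_txn=False
Op 6: UPDATE c=24 (auto-commit; committed c=24)
Op 7: BEGIN: in_txn=True, pending={}
Op 8: COMMIT: merged [] into committed; committed now {a=16, b=9, c=24, d=12}
ROLLBACK at op 5 discards: ['c']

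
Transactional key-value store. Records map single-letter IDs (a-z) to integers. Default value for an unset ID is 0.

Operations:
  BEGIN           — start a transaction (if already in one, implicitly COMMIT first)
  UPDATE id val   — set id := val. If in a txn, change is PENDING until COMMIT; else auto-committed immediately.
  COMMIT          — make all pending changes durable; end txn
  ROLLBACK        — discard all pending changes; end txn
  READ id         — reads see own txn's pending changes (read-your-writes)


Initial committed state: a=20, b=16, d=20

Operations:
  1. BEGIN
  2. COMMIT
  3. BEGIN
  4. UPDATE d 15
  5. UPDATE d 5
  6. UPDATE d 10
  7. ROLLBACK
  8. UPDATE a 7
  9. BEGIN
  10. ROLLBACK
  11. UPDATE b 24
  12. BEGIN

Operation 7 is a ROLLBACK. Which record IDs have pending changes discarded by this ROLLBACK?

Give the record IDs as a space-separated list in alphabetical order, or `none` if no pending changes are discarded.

Initial committed: {a=20, b=16, d=20}
Op 1: BEGIN: in_txn=True, pending={}
Op 2: COMMIT: merged [] into committed; committed now {a=20, b=16, d=20}
Op 3: BEGIN: in_txn=True, pending={}
Op 4: UPDATE d=15 (pending; pending now {d=15})
Op 5: UPDATE d=5 (pending; pending now {d=5})
Op 6: UPDATE d=10 (pending; pending now {d=10})
Op 7: ROLLBACK: discarded pending ['d']; in_txn=False
Op 8: UPDATE a=7 (auto-commit; committed a=7)
Op 9: BEGIN: in_txn=True, pending={}
Op 10: ROLLBACK: discarded pending []; in_txn=False
Op 11: UPDATE b=24 (auto-commit; committed b=24)
Op 12: BEGIN: in_txn=True, pending={}
ROLLBACK at op 7 discards: ['d']

Answer: d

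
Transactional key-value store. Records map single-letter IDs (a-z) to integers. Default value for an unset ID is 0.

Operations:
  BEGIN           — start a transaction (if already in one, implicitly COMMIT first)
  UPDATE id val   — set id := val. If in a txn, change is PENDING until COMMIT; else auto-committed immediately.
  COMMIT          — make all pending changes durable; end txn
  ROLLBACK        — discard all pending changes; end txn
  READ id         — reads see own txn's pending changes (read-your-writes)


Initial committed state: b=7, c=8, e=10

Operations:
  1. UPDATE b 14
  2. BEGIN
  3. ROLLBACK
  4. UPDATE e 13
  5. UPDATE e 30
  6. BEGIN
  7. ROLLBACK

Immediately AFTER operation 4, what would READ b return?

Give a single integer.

Answer: 14

Derivation:
Initial committed: {b=7, c=8, e=10}
Op 1: UPDATE b=14 (auto-commit; committed b=14)
Op 2: BEGIN: in_txn=True, pending={}
Op 3: ROLLBACK: discarded pending []; in_txn=False
Op 4: UPDATE e=13 (auto-commit; committed e=13)
After op 4: visible(b) = 14 (pending={}, committed={b=14, c=8, e=13})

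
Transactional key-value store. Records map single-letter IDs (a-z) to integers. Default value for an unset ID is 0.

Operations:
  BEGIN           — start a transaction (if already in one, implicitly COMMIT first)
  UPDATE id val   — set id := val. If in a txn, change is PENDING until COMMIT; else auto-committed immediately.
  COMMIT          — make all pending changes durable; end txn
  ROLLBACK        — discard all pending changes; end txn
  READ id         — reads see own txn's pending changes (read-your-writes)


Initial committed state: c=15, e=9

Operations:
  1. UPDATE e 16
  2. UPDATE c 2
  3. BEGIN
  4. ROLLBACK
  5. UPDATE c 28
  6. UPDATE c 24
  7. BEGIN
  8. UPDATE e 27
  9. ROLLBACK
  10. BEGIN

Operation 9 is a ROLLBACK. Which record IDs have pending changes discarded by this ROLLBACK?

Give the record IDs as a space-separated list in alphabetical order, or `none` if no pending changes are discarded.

Initial committed: {c=15, e=9}
Op 1: UPDATE e=16 (auto-commit; committed e=16)
Op 2: UPDATE c=2 (auto-commit; committed c=2)
Op 3: BEGIN: in_txn=True, pending={}
Op 4: ROLLBACK: discarded pending []; in_txn=False
Op 5: UPDATE c=28 (auto-commit; committed c=28)
Op 6: UPDATE c=24 (auto-commit; committed c=24)
Op 7: BEGIN: in_txn=True, pending={}
Op 8: UPDATE e=27 (pending; pending now {e=27})
Op 9: ROLLBACK: discarded pending ['e']; in_txn=False
Op 10: BEGIN: in_txn=True, pending={}
ROLLBACK at op 9 discards: ['e']

Answer: e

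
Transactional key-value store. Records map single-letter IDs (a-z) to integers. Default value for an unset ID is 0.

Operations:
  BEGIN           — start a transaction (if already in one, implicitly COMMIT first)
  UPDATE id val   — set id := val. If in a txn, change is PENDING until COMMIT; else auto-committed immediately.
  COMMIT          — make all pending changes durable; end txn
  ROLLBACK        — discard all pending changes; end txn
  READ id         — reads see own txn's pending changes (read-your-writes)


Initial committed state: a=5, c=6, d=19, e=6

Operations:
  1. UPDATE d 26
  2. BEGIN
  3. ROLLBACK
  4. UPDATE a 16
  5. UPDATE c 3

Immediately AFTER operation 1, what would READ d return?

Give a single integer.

Answer: 26

Derivation:
Initial committed: {a=5, c=6, d=19, e=6}
Op 1: UPDATE d=26 (auto-commit; committed d=26)
After op 1: visible(d) = 26 (pending={}, committed={a=5, c=6, d=26, e=6})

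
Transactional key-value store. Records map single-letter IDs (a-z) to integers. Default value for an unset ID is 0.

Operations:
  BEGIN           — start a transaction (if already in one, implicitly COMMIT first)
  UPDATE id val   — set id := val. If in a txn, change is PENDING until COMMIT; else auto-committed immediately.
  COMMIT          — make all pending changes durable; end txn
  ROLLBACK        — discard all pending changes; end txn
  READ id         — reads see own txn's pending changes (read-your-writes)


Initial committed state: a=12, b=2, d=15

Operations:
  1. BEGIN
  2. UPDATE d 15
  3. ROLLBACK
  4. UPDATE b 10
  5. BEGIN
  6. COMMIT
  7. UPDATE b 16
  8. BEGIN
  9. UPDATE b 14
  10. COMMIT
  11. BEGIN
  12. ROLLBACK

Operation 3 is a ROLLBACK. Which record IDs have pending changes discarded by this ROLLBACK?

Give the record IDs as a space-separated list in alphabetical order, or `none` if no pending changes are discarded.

Initial committed: {a=12, b=2, d=15}
Op 1: BEGIN: in_txn=True, pending={}
Op 2: UPDATE d=15 (pending; pending now {d=15})
Op 3: ROLLBACK: discarded pending ['d']; in_txn=False
Op 4: UPDATE b=10 (auto-commit; committed b=10)
Op 5: BEGIN: in_txn=True, pending={}
Op 6: COMMIT: merged [] into committed; committed now {a=12, b=10, d=15}
Op 7: UPDATE b=16 (auto-commit; committed b=16)
Op 8: BEGIN: in_txn=True, pending={}
Op 9: UPDATE b=14 (pending; pending now {b=14})
Op 10: COMMIT: merged ['b'] into committed; committed now {a=12, b=14, d=15}
Op 11: BEGIN: in_txn=True, pending={}
Op 12: ROLLBACK: discarded pending []; in_txn=False
ROLLBACK at op 3 discards: ['d']

Answer: d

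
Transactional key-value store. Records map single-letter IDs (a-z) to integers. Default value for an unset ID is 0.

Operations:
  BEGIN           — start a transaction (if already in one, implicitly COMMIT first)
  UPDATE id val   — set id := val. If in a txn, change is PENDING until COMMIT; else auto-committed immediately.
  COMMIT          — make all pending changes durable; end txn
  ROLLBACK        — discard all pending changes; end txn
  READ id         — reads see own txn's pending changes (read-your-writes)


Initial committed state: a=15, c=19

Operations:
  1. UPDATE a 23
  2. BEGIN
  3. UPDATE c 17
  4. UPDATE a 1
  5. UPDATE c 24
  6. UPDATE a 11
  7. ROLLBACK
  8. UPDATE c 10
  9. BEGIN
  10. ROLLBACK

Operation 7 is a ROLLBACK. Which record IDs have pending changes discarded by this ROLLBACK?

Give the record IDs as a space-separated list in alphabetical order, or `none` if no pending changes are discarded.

Answer: a c

Derivation:
Initial committed: {a=15, c=19}
Op 1: UPDATE a=23 (auto-commit; committed a=23)
Op 2: BEGIN: in_txn=True, pending={}
Op 3: UPDATE c=17 (pending; pending now {c=17})
Op 4: UPDATE a=1 (pending; pending now {a=1, c=17})
Op 5: UPDATE c=24 (pending; pending now {a=1, c=24})
Op 6: UPDATE a=11 (pending; pending now {a=11, c=24})
Op 7: ROLLBACK: discarded pending ['a', 'c']; in_txn=False
Op 8: UPDATE c=10 (auto-commit; committed c=10)
Op 9: BEGIN: in_txn=True, pending={}
Op 10: ROLLBACK: discarded pending []; in_txn=False
ROLLBACK at op 7 discards: ['a', 'c']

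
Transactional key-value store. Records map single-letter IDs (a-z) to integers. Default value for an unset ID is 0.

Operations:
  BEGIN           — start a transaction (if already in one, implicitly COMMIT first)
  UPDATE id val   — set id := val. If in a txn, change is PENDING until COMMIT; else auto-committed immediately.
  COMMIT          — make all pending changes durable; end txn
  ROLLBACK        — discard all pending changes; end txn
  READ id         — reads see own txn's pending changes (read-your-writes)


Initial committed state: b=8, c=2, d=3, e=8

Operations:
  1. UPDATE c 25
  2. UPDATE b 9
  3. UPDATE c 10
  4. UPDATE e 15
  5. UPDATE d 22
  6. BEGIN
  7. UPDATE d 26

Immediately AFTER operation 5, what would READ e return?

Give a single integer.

Answer: 15

Derivation:
Initial committed: {b=8, c=2, d=3, e=8}
Op 1: UPDATE c=25 (auto-commit; committed c=25)
Op 2: UPDATE b=9 (auto-commit; committed b=9)
Op 3: UPDATE c=10 (auto-commit; committed c=10)
Op 4: UPDATE e=15 (auto-commit; committed e=15)
Op 5: UPDATE d=22 (auto-commit; committed d=22)
After op 5: visible(e) = 15 (pending={}, committed={b=9, c=10, d=22, e=15})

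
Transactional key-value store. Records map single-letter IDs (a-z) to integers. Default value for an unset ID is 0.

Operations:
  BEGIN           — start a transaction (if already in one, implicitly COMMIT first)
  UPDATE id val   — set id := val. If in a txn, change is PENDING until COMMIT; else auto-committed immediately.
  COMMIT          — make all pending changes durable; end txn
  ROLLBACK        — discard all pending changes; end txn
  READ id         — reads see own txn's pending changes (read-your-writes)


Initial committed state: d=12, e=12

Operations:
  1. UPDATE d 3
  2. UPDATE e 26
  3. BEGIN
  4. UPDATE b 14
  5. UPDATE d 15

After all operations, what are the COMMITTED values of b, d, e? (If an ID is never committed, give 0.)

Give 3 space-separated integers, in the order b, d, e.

Answer: 0 3 26

Derivation:
Initial committed: {d=12, e=12}
Op 1: UPDATE d=3 (auto-commit; committed d=3)
Op 2: UPDATE e=26 (auto-commit; committed e=26)
Op 3: BEGIN: in_txn=True, pending={}
Op 4: UPDATE b=14 (pending; pending now {b=14})
Op 5: UPDATE d=15 (pending; pending now {b=14, d=15})
Final committed: {d=3, e=26}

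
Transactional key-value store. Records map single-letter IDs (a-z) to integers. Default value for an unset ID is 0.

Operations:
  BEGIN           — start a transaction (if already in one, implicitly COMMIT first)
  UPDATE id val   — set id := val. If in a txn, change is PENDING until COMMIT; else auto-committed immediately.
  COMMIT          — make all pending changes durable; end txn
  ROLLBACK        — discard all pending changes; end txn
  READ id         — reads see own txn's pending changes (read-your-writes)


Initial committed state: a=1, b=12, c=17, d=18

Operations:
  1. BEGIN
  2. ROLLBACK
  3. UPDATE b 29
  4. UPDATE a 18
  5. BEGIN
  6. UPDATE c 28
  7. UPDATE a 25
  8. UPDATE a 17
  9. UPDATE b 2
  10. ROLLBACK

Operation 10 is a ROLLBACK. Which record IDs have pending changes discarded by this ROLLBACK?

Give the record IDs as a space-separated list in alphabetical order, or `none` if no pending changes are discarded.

Initial committed: {a=1, b=12, c=17, d=18}
Op 1: BEGIN: in_txn=True, pending={}
Op 2: ROLLBACK: discarded pending []; in_txn=False
Op 3: UPDATE b=29 (auto-commit; committed b=29)
Op 4: UPDATE a=18 (auto-commit; committed a=18)
Op 5: BEGIN: in_txn=True, pending={}
Op 6: UPDATE c=28 (pending; pending now {c=28})
Op 7: UPDATE a=25 (pending; pending now {a=25, c=28})
Op 8: UPDATE a=17 (pending; pending now {a=17, c=28})
Op 9: UPDATE b=2 (pending; pending now {a=17, b=2, c=28})
Op 10: ROLLBACK: discarded pending ['a', 'b', 'c']; in_txn=False
ROLLBACK at op 10 discards: ['a', 'b', 'c']

Answer: a b c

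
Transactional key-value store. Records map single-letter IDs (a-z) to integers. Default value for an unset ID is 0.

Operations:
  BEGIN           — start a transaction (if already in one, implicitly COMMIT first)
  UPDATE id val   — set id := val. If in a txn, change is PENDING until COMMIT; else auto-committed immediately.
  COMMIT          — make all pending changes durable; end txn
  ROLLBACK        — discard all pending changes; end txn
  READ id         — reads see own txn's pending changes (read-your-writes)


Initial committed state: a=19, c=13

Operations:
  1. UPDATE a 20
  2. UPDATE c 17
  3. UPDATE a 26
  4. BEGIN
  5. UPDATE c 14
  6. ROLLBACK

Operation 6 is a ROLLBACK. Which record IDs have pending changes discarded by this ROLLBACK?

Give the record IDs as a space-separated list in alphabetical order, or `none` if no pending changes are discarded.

Initial committed: {a=19, c=13}
Op 1: UPDATE a=20 (auto-commit; committed a=20)
Op 2: UPDATE c=17 (auto-commit; committed c=17)
Op 3: UPDATE a=26 (auto-commit; committed a=26)
Op 4: BEGIN: in_txn=True, pending={}
Op 5: UPDATE c=14 (pending; pending now {c=14})
Op 6: ROLLBACK: discarded pending ['c']; in_txn=False
ROLLBACK at op 6 discards: ['c']

Answer: c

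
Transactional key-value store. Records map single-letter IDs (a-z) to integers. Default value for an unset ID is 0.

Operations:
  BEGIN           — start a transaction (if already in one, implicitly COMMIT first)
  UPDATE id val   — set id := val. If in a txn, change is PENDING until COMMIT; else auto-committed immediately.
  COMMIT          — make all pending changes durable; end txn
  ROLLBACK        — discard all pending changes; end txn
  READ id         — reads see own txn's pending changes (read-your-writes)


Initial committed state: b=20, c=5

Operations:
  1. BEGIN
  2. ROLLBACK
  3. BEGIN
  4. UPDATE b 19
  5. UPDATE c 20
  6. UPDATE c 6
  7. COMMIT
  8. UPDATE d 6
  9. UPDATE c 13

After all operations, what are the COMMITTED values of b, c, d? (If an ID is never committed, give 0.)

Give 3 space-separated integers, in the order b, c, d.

Answer: 19 13 6

Derivation:
Initial committed: {b=20, c=5}
Op 1: BEGIN: in_txn=True, pending={}
Op 2: ROLLBACK: discarded pending []; in_txn=False
Op 3: BEGIN: in_txn=True, pending={}
Op 4: UPDATE b=19 (pending; pending now {b=19})
Op 5: UPDATE c=20 (pending; pending now {b=19, c=20})
Op 6: UPDATE c=6 (pending; pending now {b=19, c=6})
Op 7: COMMIT: merged ['b', 'c'] into committed; committed now {b=19, c=6}
Op 8: UPDATE d=6 (auto-commit; committed d=6)
Op 9: UPDATE c=13 (auto-commit; committed c=13)
Final committed: {b=19, c=13, d=6}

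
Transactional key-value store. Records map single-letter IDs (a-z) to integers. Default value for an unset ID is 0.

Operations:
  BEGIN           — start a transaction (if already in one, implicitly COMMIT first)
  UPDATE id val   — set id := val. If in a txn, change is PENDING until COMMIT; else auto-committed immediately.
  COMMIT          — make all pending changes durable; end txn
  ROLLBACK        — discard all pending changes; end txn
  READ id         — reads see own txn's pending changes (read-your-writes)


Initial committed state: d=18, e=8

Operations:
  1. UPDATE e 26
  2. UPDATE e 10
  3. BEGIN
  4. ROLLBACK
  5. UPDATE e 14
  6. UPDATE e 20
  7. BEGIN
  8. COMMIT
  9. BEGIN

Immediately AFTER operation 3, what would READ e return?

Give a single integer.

Answer: 10

Derivation:
Initial committed: {d=18, e=8}
Op 1: UPDATE e=26 (auto-commit; committed e=26)
Op 2: UPDATE e=10 (auto-commit; committed e=10)
Op 3: BEGIN: in_txn=True, pending={}
After op 3: visible(e) = 10 (pending={}, committed={d=18, e=10})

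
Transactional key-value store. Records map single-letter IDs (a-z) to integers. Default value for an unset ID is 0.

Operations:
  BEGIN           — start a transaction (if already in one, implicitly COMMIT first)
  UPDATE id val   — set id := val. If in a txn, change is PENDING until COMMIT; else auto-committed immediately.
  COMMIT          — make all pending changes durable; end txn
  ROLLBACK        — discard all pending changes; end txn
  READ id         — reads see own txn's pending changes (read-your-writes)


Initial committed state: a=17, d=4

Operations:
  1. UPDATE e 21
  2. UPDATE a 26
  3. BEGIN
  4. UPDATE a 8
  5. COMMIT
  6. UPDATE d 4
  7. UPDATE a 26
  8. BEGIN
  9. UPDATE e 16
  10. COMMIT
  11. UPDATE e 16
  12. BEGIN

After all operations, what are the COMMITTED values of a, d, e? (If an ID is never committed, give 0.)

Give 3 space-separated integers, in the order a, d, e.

Initial committed: {a=17, d=4}
Op 1: UPDATE e=21 (auto-commit; committed e=21)
Op 2: UPDATE a=26 (auto-commit; committed a=26)
Op 3: BEGIN: in_txn=True, pending={}
Op 4: UPDATE a=8 (pending; pending now {a=8})
Op 5: COMMIT: merged ['a'] into committed; committed now {a=8, d=4, e=21}
Op 6: UPDATE d=4 (auto-commit; committed d=4)
Op 7: UPDATE a=26 (auto-commit; committed a=26)
Op 8: BEGIN: in_txn=True, pending={}
Op 9: UPDATE e=16 (pending; pending now {e=16})
Op 10: COMMIT: merged ['e'] into committed; committed now {a=26, d=4, e=16}
Op 11: UPDATE e=16 (auto-commit; committed e=16)
Op 12: BEGIN: in_txn=True, pending={}
Final committed: {a=26, d=4, e=16}

Answer: 26 4 16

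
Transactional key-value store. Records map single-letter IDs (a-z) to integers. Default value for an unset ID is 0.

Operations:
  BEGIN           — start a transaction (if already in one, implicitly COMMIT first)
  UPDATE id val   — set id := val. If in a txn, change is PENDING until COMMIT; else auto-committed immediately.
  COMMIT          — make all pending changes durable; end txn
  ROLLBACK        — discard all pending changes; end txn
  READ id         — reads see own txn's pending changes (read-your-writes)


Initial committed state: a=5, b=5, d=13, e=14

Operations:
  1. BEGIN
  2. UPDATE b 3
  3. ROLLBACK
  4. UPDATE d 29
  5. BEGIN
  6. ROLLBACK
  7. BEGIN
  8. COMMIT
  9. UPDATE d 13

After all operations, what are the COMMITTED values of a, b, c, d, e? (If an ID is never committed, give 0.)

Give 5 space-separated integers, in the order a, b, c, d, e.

Initial committed: {a=5, b=5, d=13, e=14}
Op 1: BEGIN: in_txn=True, pending={}
Op 2: UPDATE b=3 (pending; pending now {b=3})
Op 3: ROLLBACK: discarded pending ['b']; in_txn=False
Op 4: UPDATE d=29 (auto-commit; committed d=29)
Op 5: BEGIN: in_txn=True, pending={}
Op 6: ROLLBACK: discarded pending []; in_txn=False
Op 7: BEGIN: in_txn=True, pending={}
Op 8: COMMIT: merged [] into committed; committed now {a=5, b=5, d=29, e=14}
Op 9: UPDATE d=13 (auto-commit; committed d=13)
Final committed: {a=5, b=5, d=13, e=14}

Answer: 5 5 0 13 14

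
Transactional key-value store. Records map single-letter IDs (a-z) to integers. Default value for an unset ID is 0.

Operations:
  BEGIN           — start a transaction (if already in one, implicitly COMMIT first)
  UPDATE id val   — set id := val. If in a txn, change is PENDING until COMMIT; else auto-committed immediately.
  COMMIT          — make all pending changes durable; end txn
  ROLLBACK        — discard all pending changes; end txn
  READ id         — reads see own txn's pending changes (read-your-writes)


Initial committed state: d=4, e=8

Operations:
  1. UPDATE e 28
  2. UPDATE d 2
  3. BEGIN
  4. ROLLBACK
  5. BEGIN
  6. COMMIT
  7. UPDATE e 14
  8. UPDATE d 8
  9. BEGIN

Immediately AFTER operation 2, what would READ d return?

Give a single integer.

Answer: 2

Derivation:
Initial committed: {d=4, e=8}
Op 1: UPDATE e=28 (auto-commit; committed e=28)
Op 2: UPDATE d=2 (auto-commit; committed d=2)
After op 2: visible(d) = 2 (pending={}, committed={d=2, e=28})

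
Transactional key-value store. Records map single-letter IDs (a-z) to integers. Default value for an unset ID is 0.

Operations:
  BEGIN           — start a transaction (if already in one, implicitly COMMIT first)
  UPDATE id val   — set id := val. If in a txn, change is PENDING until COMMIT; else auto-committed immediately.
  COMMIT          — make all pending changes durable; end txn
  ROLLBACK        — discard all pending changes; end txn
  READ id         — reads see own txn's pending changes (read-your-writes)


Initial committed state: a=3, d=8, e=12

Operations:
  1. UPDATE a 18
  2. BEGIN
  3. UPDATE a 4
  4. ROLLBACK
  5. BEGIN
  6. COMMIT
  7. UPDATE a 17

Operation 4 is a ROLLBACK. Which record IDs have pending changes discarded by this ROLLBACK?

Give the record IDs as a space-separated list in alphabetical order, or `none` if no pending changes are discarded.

Answer: a

Derivation:
Initial committed: {a=3, d=8, e=12}
Op 1: UPDATE a=18 (auto-commit; committed a=18)
Op 2: BEGIN: in_txn=True, pending={}
Op 3: UPDATE a=4 (pending; pending now {a=4})
Op 4: ROLLBACK: discarded pending ['a']; in_txn=False
Op 5: BEGIN: in_txn=True, pending={}
Op 6: COMMIT: merged [] into committed; committed now {a=18, d=8, e=12}
Op 7: UPDATE a=17 (auto-commit; committed a=17)
ROLLBACK at op 4 discards: ['a']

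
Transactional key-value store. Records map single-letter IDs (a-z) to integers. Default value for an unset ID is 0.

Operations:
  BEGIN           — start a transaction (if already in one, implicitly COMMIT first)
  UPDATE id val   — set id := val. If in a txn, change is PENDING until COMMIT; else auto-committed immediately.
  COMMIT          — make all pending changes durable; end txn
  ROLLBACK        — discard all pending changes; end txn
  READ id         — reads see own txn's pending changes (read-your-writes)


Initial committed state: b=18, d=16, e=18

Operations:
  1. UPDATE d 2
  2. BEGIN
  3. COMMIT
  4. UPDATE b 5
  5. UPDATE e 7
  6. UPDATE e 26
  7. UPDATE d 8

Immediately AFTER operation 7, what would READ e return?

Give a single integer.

Initial committed: {b=18, d=16, e=18}
Op 1: UPDATE d=2 (auto-commit; committed d=2)
Op 2: BEGIN: in_txn=True, pending={}
Op 3: COMMIT: merged [] into committed; committed now {b=18, d=2, e=18}
Op 4: UPDATE b=5 (auto-commit; committed b=5)
Op 5: UPDATE e=7 (auto-commit; committed e=7)
Op 6: UPDATE e=26 (auto-commit; committed e=26)
Op 7: UPDATE d=8 (auto-commit; committed d=8)
After op 7: visible(e) = 26 (pending={}, committed={b=5, d=8, e=26})

Answer: 26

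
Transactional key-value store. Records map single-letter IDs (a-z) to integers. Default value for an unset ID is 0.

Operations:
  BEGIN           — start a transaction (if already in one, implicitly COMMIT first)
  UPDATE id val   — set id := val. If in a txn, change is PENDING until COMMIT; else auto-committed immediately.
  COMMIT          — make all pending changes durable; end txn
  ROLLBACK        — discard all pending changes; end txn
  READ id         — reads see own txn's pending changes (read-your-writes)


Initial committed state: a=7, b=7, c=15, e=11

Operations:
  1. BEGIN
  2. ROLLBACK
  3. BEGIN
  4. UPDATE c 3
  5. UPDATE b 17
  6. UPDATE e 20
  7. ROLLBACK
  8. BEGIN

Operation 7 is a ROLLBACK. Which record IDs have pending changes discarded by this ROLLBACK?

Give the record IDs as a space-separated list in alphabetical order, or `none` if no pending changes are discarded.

Initial committed: {a=7, b=7, c=15, e=11}
Op 1: BEGIN: in_txn=True, pending={}
Op 2: ROLLBACK: discarded pending []; in_txn=False
Op 3: BEGIN: in_txn=True, pending={}
Op 4: UPDATE c=3 (pending; pending now {c=3})
Op 5: UPDATE b=17 (pending; pending now {b=17, c=3})
Op 6: UPDATE e=20 (pending; pending now {b=17, c=3, e=20})
Op 7: ROLLBACK: discarded pending ['b', 'c', 'e']; in_txn=False
Op 8: BEGIN: in_txn=True, pending={}
ROLLBACK at op 7 discards: ['b', 'c', 'e']

Answer: b c e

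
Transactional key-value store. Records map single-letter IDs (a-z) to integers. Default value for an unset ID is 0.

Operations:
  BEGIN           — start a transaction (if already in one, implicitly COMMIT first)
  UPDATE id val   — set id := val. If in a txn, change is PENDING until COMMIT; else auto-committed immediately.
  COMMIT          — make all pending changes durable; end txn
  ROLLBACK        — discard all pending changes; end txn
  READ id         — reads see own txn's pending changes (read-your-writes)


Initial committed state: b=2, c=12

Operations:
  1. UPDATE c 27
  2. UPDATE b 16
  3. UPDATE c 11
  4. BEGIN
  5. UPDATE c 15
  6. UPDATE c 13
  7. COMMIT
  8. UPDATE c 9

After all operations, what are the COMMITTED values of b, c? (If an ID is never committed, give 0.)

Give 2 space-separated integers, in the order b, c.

Answer: 16 9

Derivation:
Initial committed: {b=2, c=12}
Op 1: UPDATE c=27 (auto-commit; committed c=27)
Op 2: UPDATE b=16 (auto-commit; committed b=16)
Op 3: UPDATE c=11 (auto-commit; committed c=11)
Op 4: BEGIN: in_txn=True, pending={}
Op 5: UPDATE c=15 (pending; pending now {c=15})
Op 6: UPDATE c=13 (pending; pending now {c=13})
Op 7: COMMIT: merged ['c'] into committed; committed now {b=16, c=13}
Op 8: UPDATE c=9 (auto-commit; committed c=9)
Final committed: {b=16, c=9}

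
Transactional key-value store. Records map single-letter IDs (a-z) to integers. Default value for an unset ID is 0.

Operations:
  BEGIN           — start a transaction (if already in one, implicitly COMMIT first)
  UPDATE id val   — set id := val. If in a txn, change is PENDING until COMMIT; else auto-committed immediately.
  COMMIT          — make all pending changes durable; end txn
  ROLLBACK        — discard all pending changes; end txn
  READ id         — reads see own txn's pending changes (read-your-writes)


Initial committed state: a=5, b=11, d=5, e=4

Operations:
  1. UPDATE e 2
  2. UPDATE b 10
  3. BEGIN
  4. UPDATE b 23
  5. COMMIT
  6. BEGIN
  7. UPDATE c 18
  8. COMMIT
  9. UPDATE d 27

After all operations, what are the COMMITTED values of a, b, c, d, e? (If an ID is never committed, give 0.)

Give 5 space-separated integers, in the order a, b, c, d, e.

Initial committed: {a=5, b=11, d=5, e=4}
Op 1: UPDATE e=2 (auto-commit; committed e=2)
Op 2: UPDATE b=10 (auto-commit; committed b=10)
Op 3: BEGIN: in_txn=True, pending={}
Op 4: UPDATE b=23 (pending; pending now {b=23})
Op 5: COMMIT: merged ['b'] into committed; committed now {a=5, b=23, d=5, e=2}
Op 6: BEGIN: in_txn=True, pending={}
Op 7: UPDATE c=18 (pending; pending now {c=18})
Op 8: COMMIT: merged ['c'] into committed; committed now {a=5, b=23, c=18, d=5, e=2}
Op 9: UPDATE d=27 (auto-commit; committed d=27)
Final committed: {a=5, b=23, c=18, d=27, e=2}

Answer: 5 23 18 27 2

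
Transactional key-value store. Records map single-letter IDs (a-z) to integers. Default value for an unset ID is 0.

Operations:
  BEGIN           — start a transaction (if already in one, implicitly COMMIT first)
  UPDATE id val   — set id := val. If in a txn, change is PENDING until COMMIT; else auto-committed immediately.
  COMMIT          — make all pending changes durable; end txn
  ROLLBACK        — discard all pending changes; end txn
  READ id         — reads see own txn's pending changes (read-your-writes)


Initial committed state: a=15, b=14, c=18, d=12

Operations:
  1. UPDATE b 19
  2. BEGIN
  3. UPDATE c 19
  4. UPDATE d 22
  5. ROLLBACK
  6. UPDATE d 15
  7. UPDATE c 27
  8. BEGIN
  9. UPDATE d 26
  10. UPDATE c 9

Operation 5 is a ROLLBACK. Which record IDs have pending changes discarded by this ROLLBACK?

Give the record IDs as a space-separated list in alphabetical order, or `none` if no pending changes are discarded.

Initial committed: {a=15, b=14, c=18, d=12}
Op 1: UPDATE b=19 (auto-commit; committed b=19)
Op 2: BEGIN: in_txn=True, pending={}
Op 3: UPDATE c=19 (pending; pending now {c=19})
Op 4: UPDATE d=22 (pending; pending now {c=19, d=22})
Op 5: ROLLBACK: discarded pending ['c', 'd']; in_txn=False
Op 6: UPDATE d=15 (auto-commit; committed d=15)
Op 7: UPDATE c=27 (auto-commit; committed c=27)
Op 8: BEGIN: in_txn=True, pending={}
Op 9: UPDATE d=26 (pending; pending now {d=26})
Op 10: UPDATE c=9 (pending; pending now {c=9, d=26})
ROLLBACK at op 5 discards: ['c', 'd']

Answer: c d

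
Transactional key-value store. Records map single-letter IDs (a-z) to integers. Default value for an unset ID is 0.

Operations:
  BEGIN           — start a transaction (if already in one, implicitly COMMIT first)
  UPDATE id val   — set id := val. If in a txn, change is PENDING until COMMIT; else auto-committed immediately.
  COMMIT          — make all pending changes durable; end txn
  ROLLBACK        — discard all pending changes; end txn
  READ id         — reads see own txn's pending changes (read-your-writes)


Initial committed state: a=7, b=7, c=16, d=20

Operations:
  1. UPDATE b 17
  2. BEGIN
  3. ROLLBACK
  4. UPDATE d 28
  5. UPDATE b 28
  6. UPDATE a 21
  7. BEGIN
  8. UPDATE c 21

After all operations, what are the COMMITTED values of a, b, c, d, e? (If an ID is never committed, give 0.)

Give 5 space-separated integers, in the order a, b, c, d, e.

Initial committed: {a=7, b=7, c=16, d=20}
Op 1: UPDATE b=17 (auto-commit; committed b=17)
Op 2: BEGIN: in_txn=True, pending={}
Op 3: ROLLBACK: discarded pending []; in_txn=False
Op 4: UPDATE d=28 (auto-commit; committed d=28)
Op 5: UPDATE b=28 (auto-commit; committed b=28)
Op 6: UPDATE a=21 (auto-commit; committed a=21)
Op 7: BEGIN: in_txn=True, pending={}
Op 8: UPDATE c=21 (pending; pending now {c=21})
Final committed: {a=21, b=28, c=16, d=28}

Answer: 21 28 16 28 0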